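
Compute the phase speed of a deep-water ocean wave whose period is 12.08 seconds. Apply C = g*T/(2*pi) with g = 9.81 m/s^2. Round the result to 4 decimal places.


We use the deep-water celerity formula:
C = g * T / (2 * pi)
C = 9.81 * 12.08 / (2 * 3.14159...)
C = 118.504800 / 6.283185
C = 18.8606 m/s

18.8606


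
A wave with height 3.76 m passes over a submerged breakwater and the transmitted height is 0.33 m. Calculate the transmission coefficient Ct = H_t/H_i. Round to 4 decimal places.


Ct = H_t / H_i
Ct = 0.33 / 3.76
Ct = 0.0878

0.0878


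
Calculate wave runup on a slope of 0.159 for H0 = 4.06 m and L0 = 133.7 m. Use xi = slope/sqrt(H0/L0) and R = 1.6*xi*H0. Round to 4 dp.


xi = slope / sqrt(H0/L0)
H0/L0 = 4.06/133.7 = 0.030366
sqrt(0.030366) = 0.174260
xi = 0.159 / 0.174260 = 0.912431
R = 1.6 * xi * H0 = 1.6 * 0.912431 * 4.06
R = 5.9271 m

5.9271


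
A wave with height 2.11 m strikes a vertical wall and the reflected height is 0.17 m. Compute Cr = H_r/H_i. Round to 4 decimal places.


Cr = H_r / H_i
Cr = 0.17 / 2.11
Cr = 0.0806

0.0806


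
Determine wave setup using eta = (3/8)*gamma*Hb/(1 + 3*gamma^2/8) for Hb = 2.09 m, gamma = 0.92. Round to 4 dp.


eta = (3/8) * gamma * Hb / (1 + 3*gamma^2/8)
Numerator = (3/8) * 0.92 * 2.09 = 0.721050
Denominator = 1 + 3*0.92^2/8 = 1 + 0.317400 = 1.317400
eta = 0.721050 / 1.317400
eta = 0.5473 m

0.5473


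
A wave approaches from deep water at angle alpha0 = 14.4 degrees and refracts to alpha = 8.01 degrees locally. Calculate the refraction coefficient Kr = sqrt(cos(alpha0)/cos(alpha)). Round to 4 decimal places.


Kr = sqrt(cos(alpha0) / cos(alpha))
cos(14.4) = 0.968583
cos(8.01) = 0.990244
Kr = sqrt(0.968583 / 0.990244)
Kr = sqrt(0.978126)
Kr = 0.9890

0.9890


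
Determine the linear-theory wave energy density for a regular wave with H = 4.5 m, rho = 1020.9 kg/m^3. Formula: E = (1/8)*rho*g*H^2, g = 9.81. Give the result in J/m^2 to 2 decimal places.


E = (1/8) * rho * g * H^2
E = (1/8) * 1020.9 * 9.81 * 4.5^2
E = 0.125 * 1020.9 * 9.81 * 20.2500
E = 25350.54 J/m^2

25350.54


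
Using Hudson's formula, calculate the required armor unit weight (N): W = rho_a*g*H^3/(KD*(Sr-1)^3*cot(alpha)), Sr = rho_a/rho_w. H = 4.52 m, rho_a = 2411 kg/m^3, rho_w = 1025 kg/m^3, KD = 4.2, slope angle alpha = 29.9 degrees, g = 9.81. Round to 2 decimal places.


Sr = rho_a / rho_w = 2411 / 1025 = 2.352195
(Sr - 1) = 1.352195
(Sr - 1)^3 = 2.472396
cot(29.9) = 1 / tan(29.9) = 1 / 0.575026 = 1.739053
Numerator = 2411 * 9.81 * 4.52^3 = 2184145.2789
Denominator = 4.2 * 2.472396 * 1.739053 = 18.058442
W = 2184145.2789 / 18.058442
W = 120948.71 N

120948.71


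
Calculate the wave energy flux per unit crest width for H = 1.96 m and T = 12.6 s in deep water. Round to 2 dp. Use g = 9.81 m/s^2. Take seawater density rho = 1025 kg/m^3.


P = rho * g^2 * H^2 * T / (32 * pi)
P = 1025 * 9.81^2 * 1.96^2 * 12.6 / (32 * pi)
P = 1025 * 96.2361 * 3.8416 * 12.6 / 100.53096
P = 47494.65 W/m

47494.65


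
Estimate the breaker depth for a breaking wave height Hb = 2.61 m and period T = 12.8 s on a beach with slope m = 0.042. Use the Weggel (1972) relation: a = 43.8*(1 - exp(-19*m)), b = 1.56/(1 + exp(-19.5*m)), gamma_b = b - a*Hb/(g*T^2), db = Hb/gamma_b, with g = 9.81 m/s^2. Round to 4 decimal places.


a = 43.8 * (1 - exp(-19 * m))
exp(-19 * 0.042) = exp(-0.7980) = 0.450229
a = 43.8 * (1 - 0.450229) = 24.079991
b = 1.56 / (1 + exp(-19.5 * m))
exp(-19.5 * 0.042) = exp(-0.8190) = 0.440872
b = 1.56 / (1 + 0.440872) = 1.082677
Hb / (g * T^2) = 2.61 / (9.81 * 12.8^2) = 2.61 / 1607.2704 = 0.00162387
gamma_b = b - a * Hb/(g*T^2) = 1.082677 - 24.079991 * 0.00162387 = 1.043575
db = Hb / gamma_b = 2.61 / 1.043575
db = 2.5010 m

2.5010


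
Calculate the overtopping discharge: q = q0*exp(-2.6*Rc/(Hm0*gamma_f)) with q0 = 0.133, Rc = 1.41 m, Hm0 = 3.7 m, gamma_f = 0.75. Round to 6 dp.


q = q0 * exp(-2.6 * Rc / (Hm0 * gamma_f))
Exponent = -2.6 * 1.41 / (3.7 * 0.75)
= -2.6 * 1.41 / 2.7750
= -1.321081
exp(-1.321081) = 0.266847
q = 0.133 * 0.266847
q = 0.035491 m^3/s/m

0.035491


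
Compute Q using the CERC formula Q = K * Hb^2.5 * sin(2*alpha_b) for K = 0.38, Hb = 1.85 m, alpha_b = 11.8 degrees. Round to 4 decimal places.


Q = K * Hb^2.5 * sin(2 * alpha_b)
Hb^2.5 = 1.85^2.5 = 4.655103
sin(2 * 11.8) = sin(23.6) = 0.400349
Q = 0.38 * 4.655103 * 0.400349
Q = 0.7082 m^3/s

0.7082


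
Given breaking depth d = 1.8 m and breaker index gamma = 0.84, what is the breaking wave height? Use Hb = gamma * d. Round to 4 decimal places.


Hb = gamma * d
Hb = 0.84 * 1.8
Hb = 1.5120 m

1.5120


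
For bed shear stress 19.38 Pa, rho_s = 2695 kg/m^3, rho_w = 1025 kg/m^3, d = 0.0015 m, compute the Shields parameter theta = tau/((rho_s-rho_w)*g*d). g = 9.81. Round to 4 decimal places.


theta = tau / ((rho_s - rho_w) * g * d)
rho_s - rho_w = 2695 - 1025 = 1670
Denominator = 1670 * 9.81 * 0.0015 = 24.574050
theta = 19.38 / 24.574050
theta = 0.7886

0.7886


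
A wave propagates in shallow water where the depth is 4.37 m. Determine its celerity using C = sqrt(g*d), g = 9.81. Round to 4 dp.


Using the shallow-water approximation:
C = sqrt(g * d) = sqrt(9.81 * 4.37)
C = sqrt(42.8697)
C = 6.5475 m/s

6.5475


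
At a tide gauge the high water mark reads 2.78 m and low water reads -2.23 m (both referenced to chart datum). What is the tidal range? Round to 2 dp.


Tidal range = High water - Low water
Tidal range = 2.78 - (-2.23)
Tidal range = 5.01 m

5.01


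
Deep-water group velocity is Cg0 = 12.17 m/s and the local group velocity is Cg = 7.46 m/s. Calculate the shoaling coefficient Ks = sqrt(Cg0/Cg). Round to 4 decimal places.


Ks = sqrt(Cg0 / Cg)
Ks = sqrt(12.17 / 7.46)
Ks = sqrt(1.6314)
Ks = 1.2772

1.2772


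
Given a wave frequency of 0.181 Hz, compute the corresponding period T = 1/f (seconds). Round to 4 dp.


T = 1 / f
T = 1 / 0.181
T = 5.5249 s

5.5249


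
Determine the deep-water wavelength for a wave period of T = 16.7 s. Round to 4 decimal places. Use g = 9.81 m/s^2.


L0 = g * T^2 / (2 * pi)
L0 = 9.81 * 16.7^2 / (2 * pi)
L0 = 9.81 * 278.8900 / 6.28319
L0 = 2735.9109 / 6.28319
L0 = 435.4337 m

435.4337


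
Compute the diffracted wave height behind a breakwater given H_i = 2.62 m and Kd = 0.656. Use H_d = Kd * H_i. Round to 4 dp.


H_d = Kd * H_i
H_d = 0.656 * 2.62
H_d = 1.7187 m

1.7187


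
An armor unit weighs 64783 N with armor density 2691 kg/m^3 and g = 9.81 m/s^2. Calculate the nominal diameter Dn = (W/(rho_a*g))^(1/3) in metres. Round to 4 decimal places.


V = W / (rho_a * g)
V = 64783 / (2691 * 9.81)
V = 64783 / 26398.71
V = 2.454021 m^3
Dn = V^(1/3) = 2.454021^(1/3)
Dn = 1.3488 m

1.3488


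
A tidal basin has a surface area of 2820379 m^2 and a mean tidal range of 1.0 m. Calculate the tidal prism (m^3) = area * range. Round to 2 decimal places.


Tidal prism = Area * Tidal range
P = 2820379 * 1.0
P = 2820379.00 m^3

2820379.00


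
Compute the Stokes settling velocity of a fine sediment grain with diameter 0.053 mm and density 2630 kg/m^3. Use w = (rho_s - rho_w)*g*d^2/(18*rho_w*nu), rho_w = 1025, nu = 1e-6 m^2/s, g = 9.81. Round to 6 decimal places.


w = (rho_s - rho_w) * g * d^2 / (18 * rho_w * nu)
d = 0.053 mm = 0.000053 m
rho_s - rho_w = 2630 - 1025 = 1605
Numerator = 1605 * 9.81 * (0.000053)^2 = 0.000044227845
Denominator = 18 * 1025 * 1e-6 = 0.018450
w = 0.002397 m/s

0.002397


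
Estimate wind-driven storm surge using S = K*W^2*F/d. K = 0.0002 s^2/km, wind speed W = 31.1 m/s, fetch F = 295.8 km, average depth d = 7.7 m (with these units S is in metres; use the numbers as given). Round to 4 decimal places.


S = K * W^2 * F / d
W^2 = 31.1^2 = 967.21
S = 0.0002 * 967.21 * 295.8 / 7.7
Numerator = 0.0002 * 967.21 * 295.8 = 57.220144
S = 57.220144 / 7.7 = 7.4312 m

7.4312


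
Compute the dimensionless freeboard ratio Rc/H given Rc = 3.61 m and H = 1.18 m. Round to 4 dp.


Relative freeboard = Rc / H
= 3.61 / 1.18
= 3.0593

3.0593


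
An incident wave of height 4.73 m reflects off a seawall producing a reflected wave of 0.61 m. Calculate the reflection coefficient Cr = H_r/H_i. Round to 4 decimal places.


Cr = H_r / H_i
Cr = 0.61 / 4.73
Cr = 0.1290

0.1290


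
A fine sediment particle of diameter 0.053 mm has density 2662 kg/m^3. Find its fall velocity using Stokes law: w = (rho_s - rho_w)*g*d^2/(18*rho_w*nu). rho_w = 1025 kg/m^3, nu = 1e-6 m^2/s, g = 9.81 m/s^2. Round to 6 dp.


w = (rho_s - rho_w) * g * d^2 / (18 * rho_w * nu)
d = 0.053 mm = 0.000053 m
rho_s - rho_w = 2662 - 1025 = 1637
Numerator = 1637 * 9.81 * (0.000053)^2 = 0.000045109647
Denominator = 18 * 1025 * 1e-6 = 0.018450
w = 0.002445 m/s

0.002445


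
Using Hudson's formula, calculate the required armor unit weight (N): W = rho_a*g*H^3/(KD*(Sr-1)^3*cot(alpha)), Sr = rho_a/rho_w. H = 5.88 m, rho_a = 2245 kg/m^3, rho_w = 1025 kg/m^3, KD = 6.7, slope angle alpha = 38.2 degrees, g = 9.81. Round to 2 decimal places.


Sr = rho_a / rho_w = 2245 / 1025 = 2.190244
(Sr - 1) = 1.190244
(Sr - 1)^3 = 1.686195
cot(38.2) = 1 / tan(38.2) = 1 / 0.786922 = 1.270773
Numerator = 2245 * 9.81 * 5.88^3 = 4477311.7097
Denominator = 6.7 * 1.686195 * 1.270773 = 14.356573
W = 4477311.7097 / 14.356573
W = 311864.93 N

311864.93


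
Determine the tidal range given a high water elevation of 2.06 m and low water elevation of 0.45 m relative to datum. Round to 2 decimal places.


Tidal range = High water - Low water
Tidal range = 2.06 - (0.45)
Tidal range = 1.61 m

1.61


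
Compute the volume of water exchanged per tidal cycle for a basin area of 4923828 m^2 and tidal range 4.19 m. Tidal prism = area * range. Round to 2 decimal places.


Tidal prism = Area * Tidal range
P = 4923828 * 4.19
P = 20630839.32 m^3

20630839.32


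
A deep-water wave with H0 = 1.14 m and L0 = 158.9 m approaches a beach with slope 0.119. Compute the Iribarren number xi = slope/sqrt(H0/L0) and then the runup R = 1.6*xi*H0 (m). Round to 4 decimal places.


xi = slope / sqrt(H0/L0)
H0/L0 = 1.14/158.9 = 0.007174
sqrt(0.007174) = 0.084701
xi = 0.119 / 0.084701 = 1.404936
R = 1.6 * xi * H0 = 1.6 * 1.404936 * 1.14
R = 2.5626 m

2.5626


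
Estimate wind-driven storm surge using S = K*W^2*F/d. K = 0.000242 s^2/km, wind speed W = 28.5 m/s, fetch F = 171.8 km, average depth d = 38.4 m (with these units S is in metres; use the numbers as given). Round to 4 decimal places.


S = K * W^2 * F / d
W^2 = 28.5^2 = 812.25
S = 0.000242 * 812.25 * 171.8 / 38.4
Numerator = 0.000242 * 812.25 * 171.8 = 33.769781
S = 33.769781 / 38.4 = 0.8794 m

0.8794


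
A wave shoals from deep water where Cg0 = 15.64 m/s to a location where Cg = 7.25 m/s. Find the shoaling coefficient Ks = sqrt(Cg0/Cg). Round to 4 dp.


Ks = sqrt(Cg0 / Cg)
Ks = sqrt(15.64 / 7.25)
Ks = sqrt(2.1572)
Ks = 1.4688

1.4688


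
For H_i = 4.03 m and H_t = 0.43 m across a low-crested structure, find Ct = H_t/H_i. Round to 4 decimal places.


Ct = H_t / H_i
Ct = 0.43 / 4.03
Ct = 0.1067

0.1067


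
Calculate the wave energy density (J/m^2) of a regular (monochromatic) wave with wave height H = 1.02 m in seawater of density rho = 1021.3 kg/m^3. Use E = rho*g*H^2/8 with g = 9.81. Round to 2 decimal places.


E = (1/8) * rho * g * H^2
E = (1/8) * 1021.3 * 9.81 * 1.02^2
E = 0.125 * 1021.3 * 9.81 * 1.0404
E = 1302.96 J/m^2

1302.96


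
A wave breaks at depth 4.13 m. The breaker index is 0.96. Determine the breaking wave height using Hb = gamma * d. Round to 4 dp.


Hb = gamma * d
Hb = 0.96 * 4.13
Hb = 3.9648 m

3.9648


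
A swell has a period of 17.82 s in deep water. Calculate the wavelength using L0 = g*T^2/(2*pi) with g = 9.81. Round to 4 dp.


L0 = g * T^2 / (2 * pi)
L0 = 9.81 * 17.82^2 / (2 * pi)
L0 = 9.81 * 317.5524 / 6.28319
L0 = 3115.1890 / 6.28319
L0 = 495.7977 m

495.7977


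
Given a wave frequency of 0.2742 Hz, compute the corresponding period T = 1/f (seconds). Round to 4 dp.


T = 1 / f
T = 1 / 0.2742
T = 3.6470 s

3.6470


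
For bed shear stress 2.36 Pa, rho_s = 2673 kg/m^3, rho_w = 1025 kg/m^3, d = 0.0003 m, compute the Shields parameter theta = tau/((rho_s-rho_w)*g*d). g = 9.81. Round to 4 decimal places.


theta = tau / ((rho_s - rho_w) * g * d)
rho_s - rho_w = 2673 - 1025 = 1648
Denominator = 1648 * 9.81 * 0.0003 = 4.850064
theta = 2.36 / 4.850064
theta = 0.4866

0.4866


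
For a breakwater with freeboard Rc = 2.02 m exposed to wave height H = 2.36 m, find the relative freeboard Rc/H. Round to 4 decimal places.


Relative freeboard = Rc / H
= 2.02 / 2.36
= 0.8559

0.8559


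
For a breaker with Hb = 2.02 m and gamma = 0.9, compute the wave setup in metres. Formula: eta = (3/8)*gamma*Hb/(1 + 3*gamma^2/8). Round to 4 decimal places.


eta = (3/8) * gamma * Hb / (1 + 3*gamma^2/8)
Numerator = (3/8) * 0.9 * 2.02 = 0.681750
Denominator = 1 + 3*0.9^2/8 = 1 + 0.303750 = 1.303750
eta = 0.681750 / 1.303750
eta = 0.5229 m

0.5229


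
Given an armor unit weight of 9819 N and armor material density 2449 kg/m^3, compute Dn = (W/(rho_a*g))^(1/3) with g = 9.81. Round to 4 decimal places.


V = W / (rho_a * g)
V = 9819 / (2449 * 9.81)
V = 9819 / 24024.69
V = 0.408705 m^3
Dn = V^(1/3) = 0.408705^(1/3)
Dn = 0.7421 m

0.7421


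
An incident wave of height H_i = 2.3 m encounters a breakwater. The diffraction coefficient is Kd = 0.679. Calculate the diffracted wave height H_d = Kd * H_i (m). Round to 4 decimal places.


H_d = Kd * H_i
H_d = 0.679 * 2.3
H_d = 1.5617 m

1.5617


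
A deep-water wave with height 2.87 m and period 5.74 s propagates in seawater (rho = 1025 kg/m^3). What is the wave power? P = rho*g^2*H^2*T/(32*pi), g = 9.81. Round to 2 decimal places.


P = rho * g^2 * H^2 * T / (32 * pi)
P = 1025 * 9.81^2 * 2.87^2 * 5.74 / (32 * pi)
P = 1025 * 96.2361 * 8.2369 * 5.74 / 100.53096
P = 46391.43 W/m

46391.43


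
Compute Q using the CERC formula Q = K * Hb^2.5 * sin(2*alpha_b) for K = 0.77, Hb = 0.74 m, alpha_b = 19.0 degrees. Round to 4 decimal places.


Q = K * Hb^2.5 * sin(2 * alpha_b)
Hb^2.5 = 0.74^2.5 = 0.471063
sin(2 * 19.0) = sin(38.0) = 0.615661
Q = 0.77 * 0.471063 * 0.615661
Q = 0.2233 m^3/s

0.2233


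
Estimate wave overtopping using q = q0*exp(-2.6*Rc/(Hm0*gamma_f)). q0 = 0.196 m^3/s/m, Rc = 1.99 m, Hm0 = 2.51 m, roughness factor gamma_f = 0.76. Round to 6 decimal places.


q = q0 * exp(-2.6 * Rc / (Hm0 * gamma_f))
Exponent = -2.6 * 1.99 / (2.51 * 0.76)
= -2.6 * 1.99 / 1.9076
= -2.712309
exp(-2.712309) = 0.066383
q = 0.196 * 0.066383
q = 0.013011 m^3/s/m

0.013011


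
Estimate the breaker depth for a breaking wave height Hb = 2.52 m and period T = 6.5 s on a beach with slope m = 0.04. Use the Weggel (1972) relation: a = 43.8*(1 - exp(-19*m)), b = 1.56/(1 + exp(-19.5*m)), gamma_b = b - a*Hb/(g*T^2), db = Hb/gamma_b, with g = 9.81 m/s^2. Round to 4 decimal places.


a = 43.8 * (1 - exp(-19 * m))
exp(-19 * 0.04) = exp(-0.7600) = 0.467666
a = 43.8 * (1 - 0.467666) = 23.316210
b = 1.56 / (1 + exp(-19.5 * m))
exp(-19.5 * 0.04) = exp(-0.7800) = 0.458406
b = 1.56 / (1 + 0.458406) = 1.069661
Hb / (g * T^2) = 2.52 / (9.81 * 6.5^2) = 2.52 / 414.4725 = 0.00608002
gamma_b = b - a * Hb/(g*T^2) = 1.069661 - 23.316210 * 0.00608002 = 0.927898
db = Hb / gamma_b = 2.52 / 0.927898
db = 2.7158 m

2.7158


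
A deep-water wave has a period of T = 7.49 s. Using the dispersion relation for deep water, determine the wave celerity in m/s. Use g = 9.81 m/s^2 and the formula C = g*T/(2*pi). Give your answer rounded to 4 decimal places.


We use the deep-water celerity formula:
C = g * T / (2 * pi)
C = 9.81 * 7.49 / (2 * 3.14159...)
C = 73.476900 / 6.283185
C = 11.6942 m/s

11.6942


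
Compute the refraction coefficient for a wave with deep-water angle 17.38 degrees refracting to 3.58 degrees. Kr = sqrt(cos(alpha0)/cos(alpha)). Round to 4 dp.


Kr = sqrt(cos(alpha0) / cos(alpha))
cos(17.38) = 0.954345
cos(3.58) = 0.998049
Kr = sqrt(0.954345 / 0.998049)
Kr = sqrt(0.956211)
Kr = 0.9779

0.9779


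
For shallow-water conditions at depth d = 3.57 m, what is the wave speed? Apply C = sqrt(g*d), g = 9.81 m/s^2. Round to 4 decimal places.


Using the shallow-water approximation:
C = sqrt(g * d) = sqrt(9.81 * 3.57)
C = sqrt(35.0217)
C = 5.9179 m/s

5.9179


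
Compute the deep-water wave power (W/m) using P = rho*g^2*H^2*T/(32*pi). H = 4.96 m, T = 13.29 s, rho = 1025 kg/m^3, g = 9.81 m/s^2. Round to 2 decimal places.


P = rho * g^2 * H^2 * T / (32 * pi)
P = 1025 * 9.81^2 * 4.96^2 * 13.29 / (32 * pi)
P = 1025 * 96.2361 * 24.6016 * 13.29 / 100.53096
P = 320811.82 W/m

320811.82


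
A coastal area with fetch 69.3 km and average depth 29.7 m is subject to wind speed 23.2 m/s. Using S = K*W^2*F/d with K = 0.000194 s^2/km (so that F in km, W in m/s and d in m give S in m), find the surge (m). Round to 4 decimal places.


S = K * W^2 * F / d
W^2 = 23.2^2 = 538.24
S = 0.000194 * 538.24 * 69.3 / 29.7
Numerator = 0.000194 * 538.24 * 69.3 = 7.236206
S = 7.236206 / 29.7 = 0.2436 m

0.2436


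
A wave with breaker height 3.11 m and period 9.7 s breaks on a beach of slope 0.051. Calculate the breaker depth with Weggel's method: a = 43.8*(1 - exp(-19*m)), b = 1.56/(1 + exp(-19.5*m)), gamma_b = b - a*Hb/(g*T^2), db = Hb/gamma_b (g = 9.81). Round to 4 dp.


a = 43.8 * (1 - exp(-19 * m))
exp(-19 * 0.051) = exp(-0.9690) = 0.379462
a = 43.8 * (1 - 0.379462) = 27.179551
b = 1.56 / (1 + exp(-19.5 * m))
exp(-19.5 * 0.051) = exp(-0.9945) = 0.369908
b = 1.56 / (1 + 0.369908) = 1.138762
Hb / (g * T^2) = 3.11 / (9.81 * 9.7^2) = 3.11 / 923.0229 = 0.00336936
gamma_b = b - a * Hb/(g*T^2) = 1.138762 - 27.179551 * 0.00336936 = 1.047185
db = Hb / gamma_b = 3.11 / 1.047185
db = 2.9699 m

2.9699


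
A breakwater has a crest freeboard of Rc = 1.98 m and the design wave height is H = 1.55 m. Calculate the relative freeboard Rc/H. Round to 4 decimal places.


Relative freeboard = Rc / H
= 1.98 / 1.55
= 1.2774

1.2774


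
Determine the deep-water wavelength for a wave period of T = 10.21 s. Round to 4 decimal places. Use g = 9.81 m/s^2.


L0 = g * T^2 / (2 * pi)
L0 = 9.81 * 10.21^2 / (2 * pi)
L0 = 9.81 * 104.2441 / 6.28319
L0 = 1022.6346 / 6.28319
L0 = 162.7574 m

162.7574


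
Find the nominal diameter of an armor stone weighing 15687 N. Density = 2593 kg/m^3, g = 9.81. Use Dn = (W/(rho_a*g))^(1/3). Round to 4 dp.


V = W / (rho_a * g)
V = 15687 / (2593 * 9.81)
V = 15687 / 25437.33
V = 0.616692 m^3
Dn = V^(1/3) = 0.616692^(1/3)
Dn = 0.8512 m

0.8512


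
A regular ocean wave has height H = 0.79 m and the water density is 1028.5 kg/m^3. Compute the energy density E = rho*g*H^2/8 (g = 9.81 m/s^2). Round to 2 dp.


E = (1/8) * rho * g * H^2
E = (1/8) * 1028.5 * 9.81 * 0.79^2
E = 0.125 * 1028.5 * 9.81 * 0.6241
E = 787.11 J/m^2

787.11


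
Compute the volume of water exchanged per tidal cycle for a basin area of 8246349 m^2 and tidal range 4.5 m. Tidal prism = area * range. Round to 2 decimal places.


Tidal prism = Area * Tidal range
P = 8246349 * 4.5
P = 37108570.50 m^3

37108570.50


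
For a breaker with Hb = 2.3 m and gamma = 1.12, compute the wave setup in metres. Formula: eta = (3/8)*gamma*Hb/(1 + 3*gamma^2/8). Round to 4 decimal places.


eta = (3/8) * gamma * Hb / (1 + 3*gamma^2/8)
Numerator = (3/8) * 1.12 * 2.3 = 0.966000
Denominator = 1 + 3*1.12^2/8 = 1 + 0.470400 = 1.470400
eta = 0.966000 / 1.470400
eta = 0.6570 m

0.6570


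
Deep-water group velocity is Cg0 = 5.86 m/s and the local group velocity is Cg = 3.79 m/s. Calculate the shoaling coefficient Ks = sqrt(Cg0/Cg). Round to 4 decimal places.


Ks = sqrt(Cg0 / Cg)
Ks = sqrt(5.86 / 3.79)
Ks = sqrt(1.5462)
Ks = 1.2435

1.2435


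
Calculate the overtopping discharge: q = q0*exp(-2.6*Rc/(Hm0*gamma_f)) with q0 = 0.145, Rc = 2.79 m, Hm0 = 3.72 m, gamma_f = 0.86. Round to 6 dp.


q = q0 * exp(-2.6 * Rc / (Hm0 * gamma_f))
Exponent = -2.6 * 2.79 / (3.72 * 0.86)
= -2.6 * 2.79 / 3.1992
= -2.267442
exp(-2.267442) = 0.103577
q = 0.145 * 0.103577
q = 0.015019 m^3/s/m

0.015019


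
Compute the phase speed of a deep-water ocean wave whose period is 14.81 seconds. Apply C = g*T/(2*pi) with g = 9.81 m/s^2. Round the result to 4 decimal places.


We use the deep-water celerity formula:
C = g * T / (2 * pi)
C = 9.81 * 14.81 / (2 * 3.14159...)
C = 145.286100 / 6.283185
C = 23.1230 m/s

23.1230


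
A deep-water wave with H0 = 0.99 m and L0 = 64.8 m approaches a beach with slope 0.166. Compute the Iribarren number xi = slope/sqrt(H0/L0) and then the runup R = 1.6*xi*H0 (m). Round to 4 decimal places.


xi = slope / sqrt(H0/L0)
H0/L0 = 0.99/64.8 = 0.015278
sqrt(0.015278) = 0.123603
xi = 0.166 / 0.123603 = 1.343006
R = 1.6 * xi * H0 = 1.6 * 1.343006 * 0.99
R = 2.1273 m

2.1273


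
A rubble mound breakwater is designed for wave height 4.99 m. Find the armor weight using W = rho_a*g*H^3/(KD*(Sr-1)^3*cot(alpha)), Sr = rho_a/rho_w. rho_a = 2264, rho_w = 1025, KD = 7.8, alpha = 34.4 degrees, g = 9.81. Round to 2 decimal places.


Sr = rho_a / rho_w = 2264 / 1025 = 2.208780
(Sr - 1) = 1.208780
(Sr - 1)^3 = 1.766210
cot(34.4) = 1 / tan(34.4) = 1 / 0.684714 = 1.460463
Numerator = 2264 * 9.81 * 4.99^3 = 2759605.9126
Denominator = 7.8 * 1.766210 * 1.460463 = 20.119979
W = 2759605.9126 / 20.119979
W = 137157.49 N

137157.49


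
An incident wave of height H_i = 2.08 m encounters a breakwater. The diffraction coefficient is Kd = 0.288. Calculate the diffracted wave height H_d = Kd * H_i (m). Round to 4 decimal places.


H_d = Kd * H_i
H_d = 0.288 * 2.08
H_d = 0.5990 m

0.5990


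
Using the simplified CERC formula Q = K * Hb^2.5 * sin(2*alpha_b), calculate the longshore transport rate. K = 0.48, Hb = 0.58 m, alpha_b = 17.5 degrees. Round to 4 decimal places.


Q = K * Hb^2.5 * sin(2 * alpha_b)
Hb^2.5 = 0.58^2.5 = 0.256195
sin(2 * 17.5) = sin(35.0) = 0.573576
Q = 0.48 * 0.256195 * 0.573576
Q = 0.0705 m^3/s

0.0705


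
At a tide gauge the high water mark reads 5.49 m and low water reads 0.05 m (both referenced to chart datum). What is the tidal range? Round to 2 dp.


Tidal range = High water - Low water
Tidal range = 5.49 - (0.05)
Tidal range = 5.44 m

5.44


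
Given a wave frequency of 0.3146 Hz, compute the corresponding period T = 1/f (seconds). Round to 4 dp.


T = 1 / f
T = 1 / 0.3146
T = 3.1786 s

3.1786


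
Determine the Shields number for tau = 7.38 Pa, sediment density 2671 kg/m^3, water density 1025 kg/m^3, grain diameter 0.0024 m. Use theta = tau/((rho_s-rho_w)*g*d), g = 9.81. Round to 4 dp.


theta = tau / ((rho_s - rho_w) * g * d)
rho_s - rho_w = 2671 - 1025 = 1646
Denominator = 1646 * 9.81 * 0.0024 = 38.753424
theta = 7.38 / 38.753424
theta = 0.1904

0.1904


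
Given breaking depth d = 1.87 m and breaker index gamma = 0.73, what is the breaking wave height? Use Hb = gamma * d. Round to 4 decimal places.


Hb = gamma * d
Hb = 0.73 * 1.87
Hb = 1.3651 m

1.3651


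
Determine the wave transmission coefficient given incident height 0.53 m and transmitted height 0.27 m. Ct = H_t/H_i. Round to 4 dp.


Ct = H_t / H_i
Ct = 0.27 / 0.53
Ct = 0.5094

0.5094


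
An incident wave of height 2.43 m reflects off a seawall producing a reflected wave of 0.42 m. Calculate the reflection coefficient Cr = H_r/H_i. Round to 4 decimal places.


Cr = H_r / H_i
Cr = 0.42 / 2.43
Cr = 0.1728

0.1728


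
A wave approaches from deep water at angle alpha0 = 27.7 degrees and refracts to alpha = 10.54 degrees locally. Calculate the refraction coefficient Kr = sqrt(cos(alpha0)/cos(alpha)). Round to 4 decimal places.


Kr = sqrt(cos(alpha0) / cos(alpha))
cos(27.7) = 0.885394
cos(10.54) = 0.983127
Kr = sqrt(0.885394 / 0.983127)
Kr = sqrt(0.900589)
Kr = 0.9490

0.9490


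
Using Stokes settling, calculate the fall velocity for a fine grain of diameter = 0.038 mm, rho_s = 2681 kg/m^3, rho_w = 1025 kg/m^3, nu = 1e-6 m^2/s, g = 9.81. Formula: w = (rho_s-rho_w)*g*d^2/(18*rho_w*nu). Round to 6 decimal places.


w = (rho_s - rho_w) * g * d^2 / (18 * rho_w * nu)
d = 0.038 mm = 0.000038 m
rho_s - rho_w = 2681 - 1025 = 1656
Numerator = 1656 * 9.81 * (0.000038)^2 = 0.000023458300
Denominator = 18 * 1025 * 1e-6 = 0.018450
w = 0.001271 m/s

0.001271


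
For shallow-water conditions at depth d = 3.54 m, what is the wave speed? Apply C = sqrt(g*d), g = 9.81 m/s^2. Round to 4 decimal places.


Using the shallow-water approximation:
C = sqrt(g * d) = sqrt(9.81 * 3.54)
C = sqrt(34.7274)
C = 5.8930 m/s

5.8930


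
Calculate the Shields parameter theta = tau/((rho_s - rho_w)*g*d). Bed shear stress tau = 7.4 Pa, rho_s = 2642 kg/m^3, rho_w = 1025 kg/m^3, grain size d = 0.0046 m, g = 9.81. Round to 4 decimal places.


theta = tau / ((rho_s - rho_w) * g * d)
rho_s - rho_w = 2642 - 1025 = 1617
Denominator = 1617 * 9.81 * 0.0046 = 72.968742
theta = 7.4 / 72.968742
theta = 0.1014

0.1014


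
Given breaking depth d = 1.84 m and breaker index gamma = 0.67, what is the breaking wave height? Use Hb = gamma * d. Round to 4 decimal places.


Hb = gamma * d
Hb = 0.67 * 1.84
Hb = 1.2328 m

1.2328


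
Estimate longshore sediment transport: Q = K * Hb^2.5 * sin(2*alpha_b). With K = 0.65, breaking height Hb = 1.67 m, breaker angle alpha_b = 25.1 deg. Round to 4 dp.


Q = K * Hb^2.5 * sin(2 * alpha_b)
Hb^2.5 = 1.67^2.5 = 3.604053
sin(2 * 25.1) = sin(50.2) = 0.768284
Q = 0.65 * 3.604053 * 0.768284
Q = 1.7998 m^3/s

1.7998


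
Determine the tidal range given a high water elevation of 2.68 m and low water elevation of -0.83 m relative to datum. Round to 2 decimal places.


Tidal range = High water - Low water
Tidal range = 2.68 - (-0.83)
Tidal range = 3.51 m

3.51


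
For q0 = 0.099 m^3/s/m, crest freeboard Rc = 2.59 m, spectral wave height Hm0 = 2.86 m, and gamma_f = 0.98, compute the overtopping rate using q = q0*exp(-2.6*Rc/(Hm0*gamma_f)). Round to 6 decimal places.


q = q0 * exp(-2.6 * Rc / (Hm0 * gamma_f))
Exponent = -2.6 * 2.59 / (2.86 * 0.98)
= -2.6 * 2.59 / 2.8028
= -2.402597
exp(-2.402597) = 0.090483
q = 0.099 * 0.090483
q = 0.008958 m^3/s/m

0.008958


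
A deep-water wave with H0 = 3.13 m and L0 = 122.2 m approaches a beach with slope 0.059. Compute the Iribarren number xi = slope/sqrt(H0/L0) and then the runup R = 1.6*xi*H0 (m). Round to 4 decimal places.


xi = slope / sqrt(H0/L0)
H0/L0 = 3.13/122.2 = 0.025614
sqrt(0.025614) = 0.160043
xi = 0.059 / 0.160043 = 0.368651
R = 1.6 * xi * H0 = 1.6 * 0.368651 * 3.13
R = 1.8462 m

1.8462


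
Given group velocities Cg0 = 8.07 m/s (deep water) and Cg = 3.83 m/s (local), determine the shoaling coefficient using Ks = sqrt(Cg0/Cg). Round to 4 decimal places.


Ks = sqrt(Cg0 / Cg)
Ks = sqrt(8.07 / 3.83)
Ks = sqrt(2.1070)
Ks = 1.4516

1.4516


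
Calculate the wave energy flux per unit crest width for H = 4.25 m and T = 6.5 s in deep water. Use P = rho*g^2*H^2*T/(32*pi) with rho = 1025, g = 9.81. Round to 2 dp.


P = rho * g^2 * H^2 * T / (32 * pi)
P = 1025 * 9.81^2 * 4.25^2 * 6.5 / (32 * pi)
P = 1025 * 96.2361 * 18.0625 * 6.5 / 100.53096
P = 115200.20 W/m

115200.20


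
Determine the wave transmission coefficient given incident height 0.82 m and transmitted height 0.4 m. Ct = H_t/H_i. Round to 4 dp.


Ct = H_t / H_i
Ct = 0.4 / 0.82
Ct = 0.4878

0.4878


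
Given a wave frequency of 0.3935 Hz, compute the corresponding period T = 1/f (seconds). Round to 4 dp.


T = 1 / f
T = 1 / 0.3935
T = 2.5413 s

2.5413


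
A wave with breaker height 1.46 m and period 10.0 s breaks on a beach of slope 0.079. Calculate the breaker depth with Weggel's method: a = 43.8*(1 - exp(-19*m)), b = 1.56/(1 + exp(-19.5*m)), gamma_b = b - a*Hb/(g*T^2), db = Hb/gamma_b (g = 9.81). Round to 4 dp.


a = 43.8 * (1 - exp(-19 * m))
exp(-19 * 0.079) = exp(-1.5010) = 0.222907
a = 43.8 * (1 - 0.222907) = 34.036667
b = 1.56 / (1 + exp(-19.5 * m))
exp(-19.5 * 0.079) = exp(-1.5405) = 0.214274
b = 1.56 / (1 + 0.214274) = 1.284718
Hb / (g * T^2) = 1.46 / (9.81 * 10.0^2) = 1.46 / 981.0000 = 0.00148828
gamma_b = b - a * Hb/(g*T^2) = 1.284718 - 34.036667 * 0.00148828 = 1.234062
db = Hb / gamma_b = 1.46 / 1.234062
db = 1.1831 m

1.1831


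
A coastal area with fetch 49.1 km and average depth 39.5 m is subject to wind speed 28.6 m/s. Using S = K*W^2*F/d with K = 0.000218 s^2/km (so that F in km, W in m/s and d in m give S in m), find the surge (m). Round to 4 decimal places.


S = K * W^2 * F / d
W^2 = 28.6^2 = 817.96
S = 0.000218 * 817.96 * 49.1 / 39.5
Numerator = 0.000218 * 817.96 * 49.1 = 8.755280
S = 8.755280 / 39.5 = 0.2217 m

0.2217


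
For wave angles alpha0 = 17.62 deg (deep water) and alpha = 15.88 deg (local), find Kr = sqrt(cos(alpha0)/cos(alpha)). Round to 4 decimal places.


Kr = sqrt(cos(alpha0) / cos(alpha))
cos(17.62) = 0.953085
cos(15.88) = 0.961837
Kr = sqrt(0.953085 / 0.961837)
Kr = sqrt(0.990901)
Kr = 0.9954

0.9954


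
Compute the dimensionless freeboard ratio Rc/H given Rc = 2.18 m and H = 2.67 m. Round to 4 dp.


Relative freeboard = Rc / H
= 2.18 / 2.67
= 0.8165

0.8165


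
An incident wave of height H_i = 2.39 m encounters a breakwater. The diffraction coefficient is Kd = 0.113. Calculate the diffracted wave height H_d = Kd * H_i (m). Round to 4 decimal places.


H_d = Kd * H_i
H_d = 0.113 * 2.39
H_d = 0.2701 m

0.2701


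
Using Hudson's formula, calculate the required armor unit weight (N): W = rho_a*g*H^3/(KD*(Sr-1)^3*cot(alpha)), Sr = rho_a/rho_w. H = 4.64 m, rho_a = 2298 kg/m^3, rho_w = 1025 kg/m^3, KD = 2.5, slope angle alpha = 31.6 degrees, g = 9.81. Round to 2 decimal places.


Sr = rho_a / rho_w = 2298 / 1025 = 2.241951
(Sr - 1) = 1.241951
(Sr - 1)^3 = 1.915639
cot(31.6) = 1 / tan(31.6) = 1 / 0.615204 = 1.625477
Numerator = 2298 * 9.81 * 4.64^3 = 2252023.7868
Denominator = 2.5 * 1.915639 * 1.625477 = 7.784566
W = 2252023.7868 / 7.784566
W = 289293.43 N

289293.43


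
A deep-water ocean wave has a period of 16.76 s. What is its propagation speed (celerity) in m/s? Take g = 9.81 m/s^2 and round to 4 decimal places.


We use the deep-water celerity formula:
C = g * T / (2 * pi)
C = 9.81 * 16.76 / (2 * 3.14159...)
C = 164.415600 / 6.283185
C = 26.1676 m/s

26.1676


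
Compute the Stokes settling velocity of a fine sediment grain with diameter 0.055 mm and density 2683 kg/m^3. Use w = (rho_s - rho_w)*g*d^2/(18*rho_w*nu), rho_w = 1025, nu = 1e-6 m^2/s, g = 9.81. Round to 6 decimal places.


w = (rho_s - rho_w) * g * d^2 / (18 * rho_w * nu)
d = 0.055 mm = 0.000055 m
rho_s - rho_w = 2683 - 1025 = 1658
Numerator = 1658 * 9.81 * (0.000055)^2 = 0.000049201565
Denominator = 18 * 1025 * 1e-6 = 0.018450
w = 0.002667 m/s

0.002667


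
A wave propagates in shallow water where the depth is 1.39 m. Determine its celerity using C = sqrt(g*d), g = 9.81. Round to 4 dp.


Using the shallow-water approximation:
C = sqrt(g * d) = sqrt(9.81 * 1.39)
C = sqrt(13.6359)
C = 3.6927 m/s

3.6927


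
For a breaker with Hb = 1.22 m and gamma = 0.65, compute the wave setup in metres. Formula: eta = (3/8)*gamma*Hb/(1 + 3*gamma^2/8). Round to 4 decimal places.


eta = (3/8) * gamma * Hb / (1 + 3*gamma^2/8)
Numerator = (3/8) * 0.65 * 1.22 = 0.297375
Denominator = 1 + 3*0.65^2/8 = 1 + 0.158438 = 1.158438
eta = 0.297375 / 1.158438
eta = 0.2567 m

0.2567


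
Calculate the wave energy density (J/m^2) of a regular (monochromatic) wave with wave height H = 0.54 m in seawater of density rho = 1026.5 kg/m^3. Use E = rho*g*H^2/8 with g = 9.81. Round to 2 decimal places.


E = (1/8) * rho * g * H^2
E = (1/8) * 1026.5 * 9.81 * 0.54^2
E = 0.125 * 1026.5 * 9.81 * 0.2916
E = 367.05 J/m^2

367.05


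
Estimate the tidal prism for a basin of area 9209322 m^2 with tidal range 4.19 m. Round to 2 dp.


Tidal prism = Area * Tidal range
P = 9209322 * 4.19
P = 38587059.18 m^3

38587059.18


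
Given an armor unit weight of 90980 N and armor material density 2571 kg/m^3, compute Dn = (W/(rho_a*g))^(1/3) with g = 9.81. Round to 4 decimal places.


V = W / (rho_a * g)
V = 90980 / (2571 * 9.81)
V = 90980 / 25221.51
V = 3.607238 m^3
Dn = V^(1/3) = 3.607238^(1/3)
Dn = 1.5336 m

1.5336


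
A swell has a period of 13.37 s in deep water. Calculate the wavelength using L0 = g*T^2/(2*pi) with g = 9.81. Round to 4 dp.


L0 = g * T^2 / (2 * pi)
L0 = 9.81 * 13.37^2 / (2 * pi)
L0 = 9.81 * 178.7569 / 6.28319
L0 = 1753.6052 / 6.28319
L0 = 279.0949 m

279.0949


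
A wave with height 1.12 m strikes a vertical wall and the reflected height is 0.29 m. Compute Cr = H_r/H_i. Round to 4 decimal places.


Cr = H_r / H_i
Cr = 0.29 / 1.12
Cr = 0.2589

0.2589


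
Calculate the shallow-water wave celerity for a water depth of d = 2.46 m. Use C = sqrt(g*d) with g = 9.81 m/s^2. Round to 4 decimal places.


Using the shallow-water approximation:
C = sqrt(g * d) = sqrt(9.81 * 2.46)
C = sqrt(24.1326)
C = 4.9125 m/s

4.9125


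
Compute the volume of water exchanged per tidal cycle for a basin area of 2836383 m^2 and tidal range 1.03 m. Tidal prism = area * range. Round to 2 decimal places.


Tidal prism = Area * Tidal range
P = 2836383 * 1.03
P = 2921474.49 m^3

2921474.49


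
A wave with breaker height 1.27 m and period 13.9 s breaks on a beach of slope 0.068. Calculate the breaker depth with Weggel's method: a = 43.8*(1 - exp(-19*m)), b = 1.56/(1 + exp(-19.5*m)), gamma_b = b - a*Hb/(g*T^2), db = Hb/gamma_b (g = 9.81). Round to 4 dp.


a = 43.8 * (1 - exp(-19 * m))
exp(-19 * 0.068) = exp(-1.2920) = 0.274721
a = 43.8 * (1 - 0.274721) = 31.767229
b = 1.56 / (1 + exp(-19.5 * m))
exp(-19.5 * 0.068) = exp(-1.3260) = 0.265537
b = 1.56 / (1 + 0.265537) = 1.232678
Hb / (g * T^2) = 1.27 / (9.81 * 13.9^2) = 1.27 / 1895.3901 = 0.00067005
gamma_b = b - a * Hb/(g*T^2) = 1.232678 - 31.767229 * 0.00067005 = 1.211392
db = Hb / gamma_b = 1.27 / 1.211392
db = 1.0484 m

1.0484


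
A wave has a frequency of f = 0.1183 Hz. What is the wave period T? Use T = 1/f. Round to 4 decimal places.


T = 1 / f
T = 1 / 0.1183
T = 8.4531 s

8.4531


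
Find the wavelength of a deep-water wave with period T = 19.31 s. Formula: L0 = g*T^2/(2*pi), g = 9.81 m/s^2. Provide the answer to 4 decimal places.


L0 = g * T^2 / (2 * pi)
L0 = 9.81 * 19.31^2 / (2 * pi)
L0 = 9.81 * 372.8761 / 6.28319
L0 = 3657.9145 / 6.28319
L0 = 582.1752 m

582.1752


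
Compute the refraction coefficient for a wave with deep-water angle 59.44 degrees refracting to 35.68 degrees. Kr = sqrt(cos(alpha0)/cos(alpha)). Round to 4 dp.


Kr = sqrt(cos(alpha0) / cos(alpha))
cos(59.44) = 0.508440
cos(35.68) = 0.812287
Kr = sqrt(0.508440 / 0.812287)
Kr = sqrt(0.625937)
Kr = 0.7912

0.7912


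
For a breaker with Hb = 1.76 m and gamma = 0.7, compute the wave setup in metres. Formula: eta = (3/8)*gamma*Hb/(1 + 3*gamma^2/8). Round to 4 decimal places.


eta = (3/8) * gamma * Hb / (1 + 3*gamma^2/8)
Numerator = (3/8) * 0.7 * 1.76 = 0.462000
Denominator = 1 + 3*0.7^2/8 = 1 + 0.183750 = 1.183750
eta = 0.462000 / 1.183750
eta = 0.3903 m

0.3903


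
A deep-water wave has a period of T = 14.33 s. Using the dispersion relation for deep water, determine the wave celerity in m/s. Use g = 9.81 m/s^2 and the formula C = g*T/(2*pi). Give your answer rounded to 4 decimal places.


We use the deep-water celerity formula:
C = g * T / (2 * pi)
C = 9.81 * 14.33 / (2 * 3.14159...)
C = 140.577300 / 6.283185
C = 22.3736 m/s

22.3736


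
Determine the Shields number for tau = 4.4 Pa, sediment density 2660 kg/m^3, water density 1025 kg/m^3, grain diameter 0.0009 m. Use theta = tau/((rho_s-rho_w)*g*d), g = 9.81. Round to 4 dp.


theta = tau / ((rho_s - rho_w) * g * d)
rho_s - rho_w = 2660 - 1025 = 1635
Denominator = 1635 * 9.81 * 0.0009 = 14.435415
theta = 4.4 / 14.435415
theta = 0.3048

0.3048


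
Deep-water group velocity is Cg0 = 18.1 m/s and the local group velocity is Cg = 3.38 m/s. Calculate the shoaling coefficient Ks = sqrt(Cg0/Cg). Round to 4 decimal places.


Ks = sqrt(Cg0 / Cg)
Ks = sqrt(18.1 / 3.38)
Ks = sqrt(5.3550)
Ks = 2.3141

2.3141


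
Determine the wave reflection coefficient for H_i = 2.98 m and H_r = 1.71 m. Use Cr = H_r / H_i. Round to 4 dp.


Cr = H_r / H_i
Cr = 1.71 / 2.98
Cr = 0.5738

0.5738


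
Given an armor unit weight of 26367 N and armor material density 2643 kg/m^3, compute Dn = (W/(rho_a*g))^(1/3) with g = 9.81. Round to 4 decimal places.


V = W / (rho_a * g)
V = 26367 / (2643 * 9.81)
V = 26367 / 25927.83
V = 1.016938 m^3
Dn = V^(1/3) = 1.016938^(1/3)
Dn = 1.0056 m

1.0056


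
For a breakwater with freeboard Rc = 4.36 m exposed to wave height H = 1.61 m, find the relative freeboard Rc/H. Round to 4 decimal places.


Relative freeboard = Rc / H
= 4.36 / 1.61
= 2.7081

2.7081


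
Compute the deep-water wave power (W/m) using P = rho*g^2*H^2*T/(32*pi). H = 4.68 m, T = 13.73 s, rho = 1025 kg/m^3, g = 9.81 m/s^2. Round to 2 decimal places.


P = rho * g^2 * H^2 * T / (32 * pi)
P = 1025 * 9.81^2 * 4.68^2 * 13.73 / (32 * pi)
P = 1025 * 96.2361 * 21.9024 * 13.73 / 100.53096
P = 295069.47 W/m

295069.47


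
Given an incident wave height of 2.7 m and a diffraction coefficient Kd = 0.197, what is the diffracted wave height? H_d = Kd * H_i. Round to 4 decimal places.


H_d = Kd * H_i
H_d = 0.197 * 2.7
H_d = 0.5319 m

0.5319


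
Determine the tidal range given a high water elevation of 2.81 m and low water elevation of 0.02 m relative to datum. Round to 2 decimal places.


Tidal range = High water - Low water
Tidal range = 2.81 - (0.02)
Tidal range = 2.79 m

2.79


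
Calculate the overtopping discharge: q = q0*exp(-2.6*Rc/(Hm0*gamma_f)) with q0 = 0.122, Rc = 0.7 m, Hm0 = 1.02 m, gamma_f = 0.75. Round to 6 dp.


q = q0 * exp(-2.6 * Rc / (Hm0 * gamma_f))
Exponent = -2.6 * 0.7 / (1.02 * 0.75)
= -2.6 * 0.7 / 0.7650
= -2.379085
exp(-2.379085) = 0.092635
q = 0.122 * 0.092635
q = 0.011302 m^3/s/m

0.011302


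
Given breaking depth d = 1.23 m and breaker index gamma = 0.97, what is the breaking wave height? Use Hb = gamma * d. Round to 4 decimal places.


Hb = gamma * d
Hb = 0.97 * 1.23
Hb = 1.1931 m

1.1931


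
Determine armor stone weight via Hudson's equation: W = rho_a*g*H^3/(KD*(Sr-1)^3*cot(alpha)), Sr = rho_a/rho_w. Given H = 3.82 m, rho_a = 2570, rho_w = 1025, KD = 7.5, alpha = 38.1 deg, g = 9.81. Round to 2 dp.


Sr = rho_a / rho_w = 2570 / 1025 = 2.507317
(Sr - 1) = 1.507317
(Sr - 1)^3 = 3.424632
cot(38.1) = 1 / tan(38.1) = 1 / 0.784100 = 1.275347
Numerator = 2570 * 9.81 * 3.82^3 = 1405374.9863
Denominator = 7.5 * 3.424632 * 1.275347 = 32.756959
W = 1405374.9863 / 32.756959
W = 42903.10 N

42903.10


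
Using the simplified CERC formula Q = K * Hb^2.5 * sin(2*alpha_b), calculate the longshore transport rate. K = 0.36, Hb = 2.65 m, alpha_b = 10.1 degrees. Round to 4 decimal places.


Q = K * Hb^2.5 * sin(2 * alpha_b)
Hb^2.5 = 2.65^2.5 = 11.431802
sin(2 * 10.1) = sin(20.2) = 0.345298
Q = 0.36 * 11.431802 * 0.345298
Q = 1.4211 m^3/s

1.4211


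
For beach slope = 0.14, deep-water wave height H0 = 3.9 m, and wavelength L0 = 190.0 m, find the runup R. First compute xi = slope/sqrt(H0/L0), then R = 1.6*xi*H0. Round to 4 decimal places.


xi = slope / sqrt(H0/L0)
H0/L0 = 3.9/190.0 = 0.020526
sqrt(0.020526) = 0.143270
xi = 0.14 / 0.143270 = 0.977175
R = 1.6 * xi * H0 = 1.6 * 0.977175 * 3.9
R = 6.0976 m

6.0976


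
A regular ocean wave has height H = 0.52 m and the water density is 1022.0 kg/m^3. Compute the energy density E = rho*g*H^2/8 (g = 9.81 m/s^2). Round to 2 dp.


E = (1/8) * rho * g * H^2
E = (1/8) * 1022.0 * 9.81 * 0.52^2
E = 0.125 * 1022.0 * 9.81 * 0.2704
E = 338.87 J/m^2

338.87


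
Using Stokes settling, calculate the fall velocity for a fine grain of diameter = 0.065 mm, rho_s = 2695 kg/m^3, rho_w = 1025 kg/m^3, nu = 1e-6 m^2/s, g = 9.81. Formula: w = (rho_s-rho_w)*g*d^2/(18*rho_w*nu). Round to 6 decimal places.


w = (rho_s - rho_w) * g * d^2 / (18 * rho_w * nu)
d = 0.065 mm = 0.000065 m
rho_s - rho_w = 2695 - 1025 = 1670
Numerator = 1670 * 9.81 * (0.000065)^2 = 0.000069216908
Denominator = 18 * 1025 * 1e-6 = 0.018450
w = 0.003752 m/s

0.003752
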